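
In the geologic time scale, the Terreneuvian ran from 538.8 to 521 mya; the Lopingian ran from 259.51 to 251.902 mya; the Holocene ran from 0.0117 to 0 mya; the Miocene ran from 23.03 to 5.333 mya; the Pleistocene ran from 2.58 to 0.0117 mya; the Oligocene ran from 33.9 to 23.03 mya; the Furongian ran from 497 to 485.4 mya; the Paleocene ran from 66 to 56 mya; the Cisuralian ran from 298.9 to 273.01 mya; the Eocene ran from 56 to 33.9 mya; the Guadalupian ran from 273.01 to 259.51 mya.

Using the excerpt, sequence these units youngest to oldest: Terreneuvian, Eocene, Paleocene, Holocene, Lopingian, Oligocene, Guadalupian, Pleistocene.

Holocene → Pleistocene → Oligocene → Eocene → Paleocene → Lopingian → Guadalupian → Terreneuvian

The oldest of these is Terreneuvian (starts 538.8 Ma) and the youngest is Holocene (ends 0 Ma).
In between, by decreasing start age: Guadalupian (273.01), Lopingian (259.51), Paleocene (66), Eocene (56), Oligocene (33.9), Pleistocene (2.58).
Listing youngest first means reversing that sequence.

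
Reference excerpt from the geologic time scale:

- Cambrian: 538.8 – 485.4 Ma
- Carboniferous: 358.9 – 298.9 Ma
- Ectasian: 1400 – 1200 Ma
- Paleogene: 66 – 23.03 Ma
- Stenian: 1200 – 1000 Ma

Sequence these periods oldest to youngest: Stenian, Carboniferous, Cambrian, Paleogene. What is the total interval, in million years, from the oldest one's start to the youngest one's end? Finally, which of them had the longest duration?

Start ages (Ma): Stenian 1200, Cambrian 538.8, Carboniferous 358.9, Paleogene 66.
Ordered oldest to youngest: Stenian, Cambrian, Carboniferous, Paleogene.
Span = 1200 − 23.03 = 1176.97 Myr.
Durations: Stenian 200, Paleogene 42.97, Cambrian 53.4, Carboniferous 60 → longest is Stenian (200 Myr).

Stenian → Cambrian → Carboniferous → Paleogene; total span 1176.97 Myr; longest is Stenian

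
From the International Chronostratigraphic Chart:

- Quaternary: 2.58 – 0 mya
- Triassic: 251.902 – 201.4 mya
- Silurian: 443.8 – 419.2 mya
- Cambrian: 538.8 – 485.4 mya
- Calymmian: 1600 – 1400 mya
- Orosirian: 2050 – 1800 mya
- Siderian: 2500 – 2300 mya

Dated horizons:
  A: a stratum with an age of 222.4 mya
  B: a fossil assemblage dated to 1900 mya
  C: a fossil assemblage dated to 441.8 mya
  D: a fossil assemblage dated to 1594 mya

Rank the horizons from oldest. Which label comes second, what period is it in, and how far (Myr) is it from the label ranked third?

D, in the Calymmian; 1152.2 million years to C

Sorted oldest-first by Ma: B (1900), D (1594), C (441.8), A (222.4).
The second oldest is D at 1594 Ma, which lies in 1600–1400 Ma: the Calymmian.
The third oldest is C at 441.8 Ma; separation = |1594 − 441.8| = 1152.2 Myr.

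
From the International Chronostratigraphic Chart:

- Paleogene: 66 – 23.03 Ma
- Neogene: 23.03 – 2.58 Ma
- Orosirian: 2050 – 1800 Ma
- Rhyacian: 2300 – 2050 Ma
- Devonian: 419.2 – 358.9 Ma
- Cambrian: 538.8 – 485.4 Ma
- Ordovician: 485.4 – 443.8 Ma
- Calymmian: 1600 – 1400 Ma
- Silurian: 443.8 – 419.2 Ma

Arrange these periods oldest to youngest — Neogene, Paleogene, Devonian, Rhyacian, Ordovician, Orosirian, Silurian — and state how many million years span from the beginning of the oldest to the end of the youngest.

Start ages (Ma): Rhyacian 2300, Orosirian 2050, Ordovician 485.4, Silurian 443.8, Devonian 419.2, Paleogene 66, Neogene 23.03.
Ordered oldest to youngest: Rhyacian, Orosirian, Ordovician, Silurian, Devonian, Paleogene, Neogene.
Span = 2300 − 2.58 = 2297.42 Myr.

Rhyacian, Orosirian, Ordovician, Silurian, Devonian, Paleogene, Neogene; total span 2297.42 Myr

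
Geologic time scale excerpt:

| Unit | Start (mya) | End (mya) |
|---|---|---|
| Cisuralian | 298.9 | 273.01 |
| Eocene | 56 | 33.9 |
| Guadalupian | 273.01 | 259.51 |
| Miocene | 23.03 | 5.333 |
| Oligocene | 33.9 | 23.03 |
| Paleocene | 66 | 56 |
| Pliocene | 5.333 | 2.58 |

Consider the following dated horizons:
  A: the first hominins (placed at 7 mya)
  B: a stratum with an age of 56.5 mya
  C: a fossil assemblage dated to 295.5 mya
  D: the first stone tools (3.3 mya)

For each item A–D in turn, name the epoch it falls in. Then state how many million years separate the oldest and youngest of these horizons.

A — Miocene; B — Paleocene; C — Cisuralian; D — Pliocene; span 292.2 million years

Match each age against the start–end ranges in the excerpt: A = 7 Ma → Miocene (23.03–5.333); B = 56.5 Ma → Paleocene (66–56); C = 295.5 Ma → Cisuralian (298.9–273.01); D = 3.3 Ma → Pliocene (5.333–2.58).
The largest age is 295.5 Ma and the smallest is 3.3 Ma; their difference is 292.2 Myr.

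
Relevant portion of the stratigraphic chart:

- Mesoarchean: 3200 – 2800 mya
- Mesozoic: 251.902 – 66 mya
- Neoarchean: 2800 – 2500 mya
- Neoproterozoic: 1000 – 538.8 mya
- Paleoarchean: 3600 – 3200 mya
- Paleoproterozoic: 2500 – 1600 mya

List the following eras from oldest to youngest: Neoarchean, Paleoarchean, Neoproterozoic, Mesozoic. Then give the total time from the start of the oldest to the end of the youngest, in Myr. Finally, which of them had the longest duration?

Paleoarchean, Neoarchean, Neoproterozoic, Mesozoic; total span 3534 Myr; longest is Neoproterozoic

Start ages (Ma): Paleoarchean 3600, Neoarchean 2800, Neoproterozoic 1000, Mesozoic 251.902.
Ordered oldest to youngest: Paleoarchean, Neoarchean, Neoproterozoic, Mesozoic.
Span = 3600 − 66 = 3534 Myr.
Durations: Neoarchean 300, Neoproterozoic 461.2, Mesozoic 185.902, Paleoarchean 400 → longest is Neoproterozoic (461.2 Myr).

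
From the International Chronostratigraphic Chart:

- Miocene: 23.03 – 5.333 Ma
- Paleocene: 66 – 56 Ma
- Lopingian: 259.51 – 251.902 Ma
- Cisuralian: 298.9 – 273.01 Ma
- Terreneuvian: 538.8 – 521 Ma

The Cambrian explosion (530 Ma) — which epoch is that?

Terreneuvian

530 Ma lies between 538.8 and 521 Ma, so it falls in the Terreneuvian.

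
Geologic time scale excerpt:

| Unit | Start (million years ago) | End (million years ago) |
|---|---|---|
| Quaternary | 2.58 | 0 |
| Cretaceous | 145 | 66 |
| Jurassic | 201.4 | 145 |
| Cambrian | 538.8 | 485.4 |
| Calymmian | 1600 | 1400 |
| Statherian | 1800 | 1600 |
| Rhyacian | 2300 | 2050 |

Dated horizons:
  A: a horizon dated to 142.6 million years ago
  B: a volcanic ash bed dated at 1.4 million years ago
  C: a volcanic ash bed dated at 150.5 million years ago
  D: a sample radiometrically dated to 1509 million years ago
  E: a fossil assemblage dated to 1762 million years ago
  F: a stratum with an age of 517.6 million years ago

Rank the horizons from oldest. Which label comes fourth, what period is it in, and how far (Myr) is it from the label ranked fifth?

C, in the Jurassic; 7.9 million years to A

Larger Ma means older, so oldest first: E 1762 > D 1509 > F 517.6 > C 150.5 > A 142.6 > B 1.4.
Counting 4 along gives C (150.5 Ma); the excerpt puts that inside the Jurassic, 201.4–145 Ma.
Next in line is A (142.6 Ma), and 150.5 − 142.6 = 7.9 Myr.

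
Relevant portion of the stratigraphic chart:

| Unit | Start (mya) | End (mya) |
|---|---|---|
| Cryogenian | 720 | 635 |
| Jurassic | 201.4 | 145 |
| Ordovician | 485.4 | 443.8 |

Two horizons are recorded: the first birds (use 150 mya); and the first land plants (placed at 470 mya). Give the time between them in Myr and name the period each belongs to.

Elapsed time: 470 − 150 = 320 Myr.
150 Ma lies within 201.4–145 Ma: Jurassic.
470 Ma lies within 485.4–443.8 Ma: Ordovician.

320 million years apart; the first in the Jurassic, the second in the Ordovician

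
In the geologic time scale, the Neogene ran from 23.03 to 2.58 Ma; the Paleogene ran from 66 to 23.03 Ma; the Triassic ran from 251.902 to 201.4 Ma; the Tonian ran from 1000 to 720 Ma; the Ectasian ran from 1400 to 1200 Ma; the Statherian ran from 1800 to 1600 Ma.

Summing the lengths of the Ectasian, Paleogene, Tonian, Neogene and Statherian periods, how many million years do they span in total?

Duration is start − end for each: (1400 − 1200) + (66 − 23.03) + (1000 − 720) + (23.03 − 2.58) + (1800 − 1600).
That is 200 + 42.97 + 280 + 20.45 + 200, which totals 743.42 million years.

743.42 million years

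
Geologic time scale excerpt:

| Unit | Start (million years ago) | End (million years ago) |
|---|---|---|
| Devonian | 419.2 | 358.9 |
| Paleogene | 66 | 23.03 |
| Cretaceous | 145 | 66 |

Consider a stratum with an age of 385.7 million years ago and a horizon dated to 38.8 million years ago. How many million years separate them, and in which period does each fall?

Elapsed time: 385.7 − 38.8 = 346.9 Myr.
385.7 Ma lies within 419.2–358.9 Ma: Devonian.
38.8 Ma lies within 66–23.03 Ma: Paleogene.

346.9 million years apart; the first in the Devonian, the second in the Paleogene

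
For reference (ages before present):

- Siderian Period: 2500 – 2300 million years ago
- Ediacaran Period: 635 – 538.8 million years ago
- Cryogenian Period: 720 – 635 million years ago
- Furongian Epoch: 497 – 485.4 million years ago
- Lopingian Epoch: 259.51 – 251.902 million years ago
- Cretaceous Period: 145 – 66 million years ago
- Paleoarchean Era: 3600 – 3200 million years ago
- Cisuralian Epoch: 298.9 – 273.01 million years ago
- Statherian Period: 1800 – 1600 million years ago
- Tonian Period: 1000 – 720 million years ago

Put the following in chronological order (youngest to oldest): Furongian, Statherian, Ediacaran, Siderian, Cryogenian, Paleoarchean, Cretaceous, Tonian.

Cretaceous → Furongian → Ediacaran → Cryogenian → Tonian → Statherian → Siderian → Paleoarchean

Sorting by start age (ascending Ma, since larger Ma = older): Cretaceous began 145, Furongian began 497, Ediacaran began 635, Cryogenian began 720, Tonian began 1000, Statherian began 1800, Siderian began 2500, Paleoarchean began 3600.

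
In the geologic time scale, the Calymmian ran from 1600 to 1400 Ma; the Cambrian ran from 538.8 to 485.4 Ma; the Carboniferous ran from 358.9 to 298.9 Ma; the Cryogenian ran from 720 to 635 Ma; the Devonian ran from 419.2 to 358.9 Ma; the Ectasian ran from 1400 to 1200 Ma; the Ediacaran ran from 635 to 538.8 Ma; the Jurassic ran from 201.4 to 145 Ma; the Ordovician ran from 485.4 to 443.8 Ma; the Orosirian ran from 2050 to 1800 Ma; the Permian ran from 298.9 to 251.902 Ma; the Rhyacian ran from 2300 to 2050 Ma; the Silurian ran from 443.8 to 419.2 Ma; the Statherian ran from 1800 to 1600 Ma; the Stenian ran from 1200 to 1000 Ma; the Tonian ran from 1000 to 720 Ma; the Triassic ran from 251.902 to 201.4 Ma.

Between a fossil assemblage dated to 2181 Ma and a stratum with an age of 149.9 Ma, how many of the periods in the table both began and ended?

2181 Ma sits inside the Rhyacian (2300–2050) and 149.9 Ma inside the Jurassic (201.4–145); neither of those is wholly between the two dates.
The listed periods lying completely between them are Orosirian, Statherian, Calymmian, Ectasian, Stenian, Tonian, Cryogenian, Ediacaran, Cambrian, Ordovician, Silurian, Devonian, Carboniferous, Permian, Triassic — 15 in all.

15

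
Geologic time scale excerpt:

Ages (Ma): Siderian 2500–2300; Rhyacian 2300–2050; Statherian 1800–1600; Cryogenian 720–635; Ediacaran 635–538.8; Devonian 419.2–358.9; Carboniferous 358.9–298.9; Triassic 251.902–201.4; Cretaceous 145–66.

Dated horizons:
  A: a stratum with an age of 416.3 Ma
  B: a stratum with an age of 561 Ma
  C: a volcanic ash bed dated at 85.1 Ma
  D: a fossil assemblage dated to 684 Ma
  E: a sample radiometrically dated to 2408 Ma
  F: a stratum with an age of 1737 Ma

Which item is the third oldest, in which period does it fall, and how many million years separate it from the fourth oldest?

Larger Ma means older, so oldest first: E 2408 > F 1737 > D 684 > B 561 > A 416.3 > C 85.1.
Counting 3 along gives D (684 Ma); the excerpt puts that inside the Cryogenian, 720–635 Ma.
Next in line is B (561 Ma), and 684 − 561 = 123 Myr.

D, in the Cryogenian; 123 million years to B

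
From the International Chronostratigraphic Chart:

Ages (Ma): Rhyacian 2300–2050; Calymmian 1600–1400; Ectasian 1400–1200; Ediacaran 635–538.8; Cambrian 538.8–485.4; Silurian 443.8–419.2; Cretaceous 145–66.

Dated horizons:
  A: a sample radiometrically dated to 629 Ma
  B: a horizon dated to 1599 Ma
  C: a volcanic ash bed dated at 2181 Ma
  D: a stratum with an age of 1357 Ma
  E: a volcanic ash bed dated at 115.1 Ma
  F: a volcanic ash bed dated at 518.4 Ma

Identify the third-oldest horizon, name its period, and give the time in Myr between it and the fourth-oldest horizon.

D, in the Ectasian; 728 million years to A

Sorted oldest-first by Ma: C (2181), B (1599), D (1357), A (629), F (518.4), E (115.1).
The third oldest is D at 1357 Ma, which lies in 1400–1200 Ma: the Ectasian.
The fourth oldest is A at 629 Ma; separation = |1357 − 629| = 728 Myr.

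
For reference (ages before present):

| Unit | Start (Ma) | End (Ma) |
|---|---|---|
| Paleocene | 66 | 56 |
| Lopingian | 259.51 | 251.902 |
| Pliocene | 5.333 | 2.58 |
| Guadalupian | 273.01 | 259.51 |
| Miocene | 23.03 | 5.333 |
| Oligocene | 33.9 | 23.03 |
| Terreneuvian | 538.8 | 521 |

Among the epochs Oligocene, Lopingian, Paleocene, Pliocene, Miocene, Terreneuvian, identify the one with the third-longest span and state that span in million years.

Oligocene, 10.87 million years

Start − end for each: Oligocene 33.9 − 23.03 = 10.87; Lopingian 259.51 − 251.902 = 7.608; Paleocene 66 − 56 = 10; Pliocene 5.333 − 2.58 = 2.753; Miocene 23.03 − 5.333 = 17.697; Terreneuvian 538.8 − 521 = 17.8.
Ranking these from longest: Terreneuvian > Miocene > Oligocene > Paleocene > Lopingian > Pliocene.
Position 3 in that ranking is Oligocene, which lasted 10.87 Myr.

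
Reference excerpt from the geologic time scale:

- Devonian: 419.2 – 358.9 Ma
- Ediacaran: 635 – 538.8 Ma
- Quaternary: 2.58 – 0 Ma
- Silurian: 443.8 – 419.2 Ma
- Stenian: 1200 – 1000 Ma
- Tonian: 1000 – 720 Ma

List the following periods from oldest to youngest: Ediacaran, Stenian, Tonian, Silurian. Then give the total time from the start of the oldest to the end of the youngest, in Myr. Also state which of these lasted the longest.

Start ages (Ma): Stenian 1200, Tonian 1000, Ediacaran 635, Silurian 443.8.
Ordered oldest to youngest: Stenian, Tonian, Ediacaran, Silurian.
Span = 1200 − 419.2 = 780.8 Myr.
Durations: Silurian 24.6, Tonian 280, Ediacaran 96.2, Stenian 200 → longest is Tonian (280 Myr).

Stenian → Tonian → Ediacaran → Silurian; total span 780.8 Myr; longest is Tonian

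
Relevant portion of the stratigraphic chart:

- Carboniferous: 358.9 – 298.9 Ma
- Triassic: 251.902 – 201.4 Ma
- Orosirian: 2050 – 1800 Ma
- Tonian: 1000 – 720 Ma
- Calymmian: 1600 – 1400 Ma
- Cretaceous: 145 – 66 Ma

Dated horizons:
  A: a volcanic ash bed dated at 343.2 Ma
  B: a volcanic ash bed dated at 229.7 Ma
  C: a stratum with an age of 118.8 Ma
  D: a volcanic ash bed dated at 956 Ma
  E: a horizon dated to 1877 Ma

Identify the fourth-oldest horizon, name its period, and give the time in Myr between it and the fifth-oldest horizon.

B, in the Triassic; 110.9 million years to C

Larger Ma means older, so oldest first: E 1877 > D 956 > A 343.2 > B 229.7 > C 118.8.
Counting 4 along gives B (229.7 Ma); the excerpt puts that inside the Triassic, 251.902–201.4 Ma.
Next in line is C (118.8 Ma), and 229.7 − 118.8 = 110.9 Myr.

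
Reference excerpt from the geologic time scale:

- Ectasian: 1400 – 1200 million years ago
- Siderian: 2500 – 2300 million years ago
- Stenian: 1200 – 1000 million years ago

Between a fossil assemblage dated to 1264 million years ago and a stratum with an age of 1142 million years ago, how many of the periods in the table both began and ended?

0

Checking each listed span, none has both start < 1264 Ma and end > 1142 Ma — every period straddles one of the two dates or lies outside them — so the count is 0.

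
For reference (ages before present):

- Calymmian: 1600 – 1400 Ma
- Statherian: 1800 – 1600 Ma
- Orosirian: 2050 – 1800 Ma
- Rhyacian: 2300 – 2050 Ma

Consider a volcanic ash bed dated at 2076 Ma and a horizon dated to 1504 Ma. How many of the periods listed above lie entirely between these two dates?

The older date is 2076 Ma and the younger is 1504 Ma.
Periods with start < 2076 and end > 1504 Ma: Orosirian (2050–1800), Statherian (1800–1600).
That is 2 complete periods.

2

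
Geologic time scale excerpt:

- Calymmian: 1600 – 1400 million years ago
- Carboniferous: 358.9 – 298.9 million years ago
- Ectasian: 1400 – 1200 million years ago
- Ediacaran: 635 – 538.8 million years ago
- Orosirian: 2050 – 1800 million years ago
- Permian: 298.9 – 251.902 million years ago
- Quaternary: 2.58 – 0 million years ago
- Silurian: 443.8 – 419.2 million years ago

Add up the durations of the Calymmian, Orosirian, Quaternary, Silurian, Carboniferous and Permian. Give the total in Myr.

584.178 million years

Duration is start − end for each: (1600 − 1400) + (2050 − 1800) + (2.58 − 0) + (443.8 − 419.2) + (358.9 − 298.9) + (298.9 − 251.902).
That is 200 + 250 + 2.58 + 24.6 + 60 + 46.998, which totals 584.178 million years.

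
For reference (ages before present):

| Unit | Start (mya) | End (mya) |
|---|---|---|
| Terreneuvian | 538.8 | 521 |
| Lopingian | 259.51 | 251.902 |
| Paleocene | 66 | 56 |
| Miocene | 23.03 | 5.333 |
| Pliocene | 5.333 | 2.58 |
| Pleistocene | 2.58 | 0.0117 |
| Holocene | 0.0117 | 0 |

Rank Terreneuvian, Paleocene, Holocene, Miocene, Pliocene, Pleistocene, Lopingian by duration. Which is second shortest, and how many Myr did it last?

Start − end for each: Terreneuvian 538.8 − 521 = 17.8; Paleocene 66 − 56 = 10; Holocene 0.0117 − 0 = 0.0117; Miocene 23.03 − 5.333 = 17.697; Pliocene 5.333 − 2.58 = 2.753; Pleistocene 2.58 − 0.0117 = 2.5683; Lopingian 259.51 − 251.902 = 7.608.
Ranking these from shortest: Holocene < Pleistocene < Pliocene < Lopingian < Paleocene < Miocene < Terreneuvian.
Position 2 in that ranking is Pleistocene, which lasted 2.5683 Myr.

Pleistocene, 2.5683 million years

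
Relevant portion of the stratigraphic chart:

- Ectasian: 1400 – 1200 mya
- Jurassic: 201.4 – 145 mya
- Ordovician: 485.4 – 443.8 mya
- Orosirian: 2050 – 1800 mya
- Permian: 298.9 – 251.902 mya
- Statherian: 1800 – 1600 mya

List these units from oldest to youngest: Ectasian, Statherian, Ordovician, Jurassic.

Statherian, then Ectasian, then Ordovician, then Jurassic

The oldest of these is Statherian (starts 1800 Ma) and the youngest is Jurassic (ends 145 Ma).
In between, by decreasing start age: Ectasian (1400), Ordovician (485.4).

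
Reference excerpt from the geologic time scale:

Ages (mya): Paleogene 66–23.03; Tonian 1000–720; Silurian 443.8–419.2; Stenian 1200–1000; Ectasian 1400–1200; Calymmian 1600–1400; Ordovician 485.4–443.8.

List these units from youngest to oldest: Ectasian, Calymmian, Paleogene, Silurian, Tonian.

Sorting by start age (ascending Ma, since larger Ma = older): Paleogene began 66, Silurian began 443.8, Tonian began 1000, Ectasian began 1400, Calymmian began 1600.

Paleogene, Silurian, Tonian, Ectasian, Calymmian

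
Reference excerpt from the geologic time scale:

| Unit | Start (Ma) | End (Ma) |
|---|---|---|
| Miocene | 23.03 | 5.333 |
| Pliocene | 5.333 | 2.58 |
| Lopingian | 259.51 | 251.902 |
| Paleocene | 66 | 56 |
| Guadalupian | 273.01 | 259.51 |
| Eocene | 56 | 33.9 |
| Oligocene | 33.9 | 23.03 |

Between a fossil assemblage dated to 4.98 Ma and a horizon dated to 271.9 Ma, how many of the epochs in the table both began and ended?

5

The older date is 271.9 Ma and the younger is 4.98 Ma.
Epochs with start < 271.9 and end > 4.98 Ma: Lopingian (259.51–251.902), Paleocene (66–56), Eocene (56–33.9), Oligocene (33.9–23.03), Miocene (23.03–5.333).
That is 5 complete epochs.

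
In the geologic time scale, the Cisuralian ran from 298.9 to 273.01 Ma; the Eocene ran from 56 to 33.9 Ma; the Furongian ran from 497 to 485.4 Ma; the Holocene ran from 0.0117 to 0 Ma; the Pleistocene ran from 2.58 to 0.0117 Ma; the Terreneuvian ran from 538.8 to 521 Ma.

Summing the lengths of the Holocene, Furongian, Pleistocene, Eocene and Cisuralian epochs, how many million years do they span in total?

62.17 million years

Duration is start − end for each: (0.0117 − 0) + (497 − 485.4) + (2.58 − 0.0117) + (56 − 33.9) + (298.9 − 273.01).
That is 0.0117 + 11.6 + 2.5683 + 22.1 + 25.89, which totals 62.17 million years.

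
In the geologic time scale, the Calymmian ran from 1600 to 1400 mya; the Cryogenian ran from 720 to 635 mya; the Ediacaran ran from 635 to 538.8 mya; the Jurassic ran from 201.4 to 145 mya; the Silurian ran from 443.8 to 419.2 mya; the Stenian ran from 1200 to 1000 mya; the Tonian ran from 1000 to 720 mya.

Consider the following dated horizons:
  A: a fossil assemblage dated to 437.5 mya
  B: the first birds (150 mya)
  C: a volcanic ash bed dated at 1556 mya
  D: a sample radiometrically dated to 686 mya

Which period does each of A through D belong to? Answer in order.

A — Silurian; B — Jurassic; C — Calymmian; D — Cryogenian

Match each age against the start–end ranges in the excerpt: A = 437.5 Ma → Silurian (443.8–419.2); B = 150 Ma → Jurassic (201.4–145); C = 1556 Ma → Calymmian (1600–1400); D = 686 Ma → Cryogenian (720–635).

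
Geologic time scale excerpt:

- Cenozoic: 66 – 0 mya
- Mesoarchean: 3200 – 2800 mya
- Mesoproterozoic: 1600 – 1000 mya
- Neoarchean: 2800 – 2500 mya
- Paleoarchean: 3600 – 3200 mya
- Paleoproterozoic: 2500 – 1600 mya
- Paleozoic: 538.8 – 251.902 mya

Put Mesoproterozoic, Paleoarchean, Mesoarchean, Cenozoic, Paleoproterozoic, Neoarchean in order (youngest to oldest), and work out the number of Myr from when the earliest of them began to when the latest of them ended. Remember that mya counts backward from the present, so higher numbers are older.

Start ages (Ma): Paleoarchean 3600, Mesoarchean 3200, Neoarchean 2800, Paleoproterozoic 2500, Mesoproterozoic 1600, Cenozoic 66.
Ordered youngest to oldest: Cenozoic, Mesoproterozoic, Paleoproterozoic, Neoarchean, Mesoarchean, Paleoarchean.
Span = 3600 − 0 = 3600 Myr.

Cenozoic, Mesoproterozoic, Paleoproterozoic, Neoarchean, Mesoarchean, Paleoarchean; total span 3600 Myr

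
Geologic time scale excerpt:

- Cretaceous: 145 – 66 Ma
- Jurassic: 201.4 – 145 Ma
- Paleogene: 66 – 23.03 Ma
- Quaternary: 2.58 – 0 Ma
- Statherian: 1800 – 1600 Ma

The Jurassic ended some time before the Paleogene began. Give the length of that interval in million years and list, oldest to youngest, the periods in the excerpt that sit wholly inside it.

End of Jurassic = 145 Ma; start of Paleogene = 66 Ma.
Gap = 145 − 66 = 79 Myr.
Periods wholly inside 145–66 Ma: Cretaceous (145–66).

79 million years; Cretaceous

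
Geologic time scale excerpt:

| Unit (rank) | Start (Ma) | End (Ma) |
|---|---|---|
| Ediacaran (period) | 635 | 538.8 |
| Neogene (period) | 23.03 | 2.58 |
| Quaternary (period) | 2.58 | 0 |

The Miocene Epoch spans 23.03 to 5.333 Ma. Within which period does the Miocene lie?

Neogene

The Miocene (23.03–5.333 Ma) lies entirely within 23.03–2.58 Ma, the Neogene Period.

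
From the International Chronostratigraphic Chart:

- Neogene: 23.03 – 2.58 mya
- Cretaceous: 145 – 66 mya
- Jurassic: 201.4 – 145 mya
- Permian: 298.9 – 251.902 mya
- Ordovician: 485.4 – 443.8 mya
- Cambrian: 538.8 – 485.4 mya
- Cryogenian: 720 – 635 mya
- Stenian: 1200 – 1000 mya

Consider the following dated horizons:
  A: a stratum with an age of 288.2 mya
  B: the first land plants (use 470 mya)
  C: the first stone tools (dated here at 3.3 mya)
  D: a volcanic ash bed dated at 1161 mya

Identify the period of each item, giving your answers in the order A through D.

A — Permian; B — Ordovician; C — Neogene; D — Stenian

A: 288.2 Ma lies in 298.9–251.902 Ma, so Permian.
B: 470 Ma lies in 485.4–443.8 Ma, so Ordovician.
C: 3.3 Ma lies in 23.03–2.58 Ma, so Neogene.
D: 1161 Ma lies in 1200–1000 Ma, so Stenian.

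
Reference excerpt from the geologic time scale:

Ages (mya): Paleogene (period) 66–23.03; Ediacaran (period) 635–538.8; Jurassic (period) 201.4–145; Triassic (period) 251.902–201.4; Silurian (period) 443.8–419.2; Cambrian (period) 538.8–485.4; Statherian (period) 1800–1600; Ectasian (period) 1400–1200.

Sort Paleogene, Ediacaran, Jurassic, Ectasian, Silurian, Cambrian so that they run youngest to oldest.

The oldest of these is Ectasian (starts 1400 Ma) and the youngest is Paleogene (ends 23.03 Ma).
In between, by decreasing start age: Ediacaran (635), Cambrian (538.8), Silurian (443.8), Jurassic (201.4).
Listing youngest first means reversing that sequence.

Paleogene → Jurassic → Silurian → Cambrian → Ediacaran → Ectasian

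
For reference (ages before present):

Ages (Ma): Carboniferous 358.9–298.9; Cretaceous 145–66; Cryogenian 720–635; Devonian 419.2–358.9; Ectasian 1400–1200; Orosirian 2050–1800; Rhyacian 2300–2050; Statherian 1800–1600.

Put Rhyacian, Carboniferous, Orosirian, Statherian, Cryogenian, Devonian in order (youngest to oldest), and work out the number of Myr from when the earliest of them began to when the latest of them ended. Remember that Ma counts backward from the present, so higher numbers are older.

From the excerpt: Rhyacian 2300–2050; Carboniferous 358.9–298.9; Orosirian 2050–1800; Statherian 1800–1600; Cryogenian 720–635; Devonian 419.2–358.9 (Ma).
Larger Ma is earlier, so the oldest is Rhyacian and the youngest is Carboniferous; youngest to oldest: Carboniferous, Devonian, Cryogenian, Statherian, Orosirian, Rhyacian.
Oldest start 2300 minus youngest end 298.9 gives 2001.1 Myr overall.

Carboniferous, Devonian, Cryogenian, Statherian, Orosirian, Rhyacian; total span 2001.1 Myr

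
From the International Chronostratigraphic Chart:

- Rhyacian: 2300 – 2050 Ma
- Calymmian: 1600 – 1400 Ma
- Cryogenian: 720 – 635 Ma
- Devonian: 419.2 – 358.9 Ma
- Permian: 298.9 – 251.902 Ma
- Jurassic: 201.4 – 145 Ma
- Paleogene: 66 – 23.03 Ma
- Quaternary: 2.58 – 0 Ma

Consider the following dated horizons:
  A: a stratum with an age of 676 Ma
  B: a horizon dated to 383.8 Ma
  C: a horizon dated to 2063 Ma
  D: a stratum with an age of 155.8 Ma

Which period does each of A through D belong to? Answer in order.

A — Cryogenian; B — Devonian; C — Rhyacian; D — Jurassic

A: 676 Ma lies in 720–635 Ma, so Cryogenian.
B: 383.8 Ma lies in 419.2–358.9 Ma, so Devonian.
C: 2063 Ma lies in 2300–2050 Ma, so Rhyacian.
D: 155.8 Ma lies in 201.4–145 Ma, so Jurassic.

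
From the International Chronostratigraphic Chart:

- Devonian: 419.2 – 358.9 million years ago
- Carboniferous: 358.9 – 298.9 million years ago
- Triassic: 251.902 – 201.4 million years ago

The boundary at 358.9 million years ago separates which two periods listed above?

Devonian and Carboniferous

The Devonian ends at 358.9 million years ago and the Carboniferous begins at 358.9 million years ago, so they share that boundary.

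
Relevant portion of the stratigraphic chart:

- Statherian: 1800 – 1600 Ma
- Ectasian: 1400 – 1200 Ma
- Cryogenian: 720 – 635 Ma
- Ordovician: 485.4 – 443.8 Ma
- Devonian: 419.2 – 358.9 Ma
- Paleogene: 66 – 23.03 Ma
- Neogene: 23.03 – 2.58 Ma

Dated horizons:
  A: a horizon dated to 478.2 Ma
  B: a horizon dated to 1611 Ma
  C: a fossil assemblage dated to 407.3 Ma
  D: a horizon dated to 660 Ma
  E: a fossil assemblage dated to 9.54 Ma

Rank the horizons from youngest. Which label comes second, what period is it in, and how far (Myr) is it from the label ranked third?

C, in the Devonian; 70.9 million years to A

Sorted youngest-first by Ma: E (9.54), C (407.3), A (478.2), D (660), B (1611).
The second youngest is C at 407.3 Ma, which lies in 419.2–358.9 Ma: the Devonian.
The third youngest is A at 478.2 Ma; separation = |407.3 − 478.2| = 70.9 Myr.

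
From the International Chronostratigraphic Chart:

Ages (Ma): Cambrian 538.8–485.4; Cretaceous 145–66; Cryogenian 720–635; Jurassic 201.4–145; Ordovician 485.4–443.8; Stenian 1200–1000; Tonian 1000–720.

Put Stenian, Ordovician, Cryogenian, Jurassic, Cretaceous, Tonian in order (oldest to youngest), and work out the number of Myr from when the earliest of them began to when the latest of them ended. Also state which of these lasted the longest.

Stenian → Tonian → Cryogenian → Ordovician → Jurassic → Cretaceous; total span 1134 Myr; longest is Tonian

Start ages (Ma): Stenian 1200, Tonian 1000, Cryogenian 720, Ordovician 485.4, Jurassic 201.4, Cretaceous 145.
Ordered oldest to youngest: Stenian, Tonian, Cryogenian, Ordovician, Jurassic, Cretaceous.
Span = 1200 − 66 = 1134 Myr.
Durations: Tonian 280, Stenian 200, Cretaceous 79, Jurassic 56.4, Ordovician 41.6, Cryogenian 85 → longest is Tonian (280 Myr).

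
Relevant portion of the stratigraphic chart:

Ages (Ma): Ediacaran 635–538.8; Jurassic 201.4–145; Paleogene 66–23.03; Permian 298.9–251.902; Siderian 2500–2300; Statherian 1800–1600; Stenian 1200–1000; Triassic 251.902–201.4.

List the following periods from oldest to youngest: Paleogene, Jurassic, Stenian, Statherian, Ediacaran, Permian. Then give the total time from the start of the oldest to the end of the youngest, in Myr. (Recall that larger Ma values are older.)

From the excerpt: Paleogene 66–23.03; Jurassic 201.4–145; Stenian 1200–1000; Statherian 1800–1600; Ediacaran 635–538.8; Permian 298.9–251.902 (Ma).
Larger Ma is earlier, so the oldest is Statherian and the youngest is Paleogene; oldest to youngest: Statherian, Stenian, Ediacaran, Permian, Jurassic, Paleogene.
Oldest start 1800 minus youngest end 23.03 gives 1776.97 Myr overall.

Statherian → Stenian → Ediacaran → Permian → Jurassic → Paleogene; total span 1776.97 Myr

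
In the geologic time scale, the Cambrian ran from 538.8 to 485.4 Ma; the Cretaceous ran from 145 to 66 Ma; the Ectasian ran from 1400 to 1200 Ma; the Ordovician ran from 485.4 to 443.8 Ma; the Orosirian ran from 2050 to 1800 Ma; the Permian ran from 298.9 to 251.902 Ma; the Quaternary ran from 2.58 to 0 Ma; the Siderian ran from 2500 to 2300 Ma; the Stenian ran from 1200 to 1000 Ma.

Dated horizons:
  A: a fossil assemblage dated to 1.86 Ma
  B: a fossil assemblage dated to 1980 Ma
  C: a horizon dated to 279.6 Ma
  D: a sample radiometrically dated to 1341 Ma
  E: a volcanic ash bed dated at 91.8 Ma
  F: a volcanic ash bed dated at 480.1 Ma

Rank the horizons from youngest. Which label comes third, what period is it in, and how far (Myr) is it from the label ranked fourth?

Smaller Ma means younger, so youngest first: A 1.86 < E 91.8 < C 279.6 < F 480.1 < D 1341 < B 1980.
Counting 3 along gives C (279.6 Ma); the excerpt puts that inside the Permian, 298.9–251.902 Ma.
Next in line is F (480.1 Ma), and 480.1 − 279.6 = 200.5 Myr.

C, in the Permian; 200.5 million years to F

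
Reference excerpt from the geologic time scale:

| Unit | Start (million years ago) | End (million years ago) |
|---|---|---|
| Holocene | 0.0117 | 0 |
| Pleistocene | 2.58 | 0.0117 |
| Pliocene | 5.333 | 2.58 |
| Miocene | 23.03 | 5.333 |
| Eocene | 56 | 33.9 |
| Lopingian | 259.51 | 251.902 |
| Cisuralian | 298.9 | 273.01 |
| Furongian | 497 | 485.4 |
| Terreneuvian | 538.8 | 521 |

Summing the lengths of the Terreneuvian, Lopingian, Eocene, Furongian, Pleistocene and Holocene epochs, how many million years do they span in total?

Duration is start − end for each: (538.8 − 521) + (259.51 − 251.902) + (56 − 33.9) + (497 − 485.4) + (2.58 − 0.0117) + (0.0117 − 0).
That is 17.8 + 7.608 + 22.1 + 11.6 + 2.5683 + 0.0117, which totals 61.688 million years.

61.688 million years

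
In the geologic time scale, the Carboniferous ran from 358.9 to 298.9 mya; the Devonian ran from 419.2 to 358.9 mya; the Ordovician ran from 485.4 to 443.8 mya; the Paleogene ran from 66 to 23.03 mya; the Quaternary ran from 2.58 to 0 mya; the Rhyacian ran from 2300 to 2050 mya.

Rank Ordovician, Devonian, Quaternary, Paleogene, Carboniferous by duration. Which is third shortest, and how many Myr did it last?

Start − end for each: Ordovician 485.4 − 443.8 = 41.6; Devonian 419.2 − 358.9 = 60.3; Quaternary 2.58 − 0 = 2.58; Paleogene 66 − 23.03 = 42.97; Carboniferous 358.9 − 298.9 = 60.
Ranking these from shortest: Quaternary < Ordovician < Paleogene < Carboniferous < Devonian.
Position 3 in that ranking is Paleogene, which lasted 42.97 Myr.

Paleogene, 42.97 million years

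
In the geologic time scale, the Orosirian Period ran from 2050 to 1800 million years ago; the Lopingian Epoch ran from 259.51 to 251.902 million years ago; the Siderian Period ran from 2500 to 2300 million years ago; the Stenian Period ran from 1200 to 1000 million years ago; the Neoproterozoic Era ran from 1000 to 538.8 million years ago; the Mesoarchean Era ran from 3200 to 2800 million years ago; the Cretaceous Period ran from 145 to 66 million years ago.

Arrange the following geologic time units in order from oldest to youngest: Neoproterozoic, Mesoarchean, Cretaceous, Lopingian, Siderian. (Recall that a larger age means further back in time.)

Mesoarchean, then Siderian, then Neoproterozoic, then Lopingian, then Cretaceous

The oldest of these is Mesoarchean (starts 3200 Ma) and the youngest is Cretaceous (ends 66 Ma).
In between, by decreasing start age: Siderian (2500), Neoproterozoic (1000), Lopingian (259.51).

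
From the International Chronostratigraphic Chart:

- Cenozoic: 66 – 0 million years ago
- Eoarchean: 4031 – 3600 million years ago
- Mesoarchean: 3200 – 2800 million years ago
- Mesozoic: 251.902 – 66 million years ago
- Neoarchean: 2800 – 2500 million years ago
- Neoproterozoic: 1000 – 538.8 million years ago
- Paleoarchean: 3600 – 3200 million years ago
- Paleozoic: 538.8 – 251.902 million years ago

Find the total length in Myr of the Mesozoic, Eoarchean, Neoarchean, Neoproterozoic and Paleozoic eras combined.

1665 million years

Each duration: Mesozoic = 185.902; Eoarchean = 431; Neoarchean = 300; Neoproterozoic = 461.2; Paleozoic = 286.898.
Sum: 185.902 + 431 + 300 + 461.2 + 286.898 = 1665 Myr.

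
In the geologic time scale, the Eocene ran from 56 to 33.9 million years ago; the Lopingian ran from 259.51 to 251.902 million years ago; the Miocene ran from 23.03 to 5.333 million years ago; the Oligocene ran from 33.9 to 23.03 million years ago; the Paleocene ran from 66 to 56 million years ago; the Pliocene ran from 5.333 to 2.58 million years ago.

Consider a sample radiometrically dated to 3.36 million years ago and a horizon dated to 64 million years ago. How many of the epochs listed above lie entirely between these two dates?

3

64 Ma sits inside the Paleocene (66–56) and 3.36 Ma inside the Pliocene (5.333–2.58); neither of those is wholly between the two dates.
The listed epochs lying completely between them are Eocene, Oligocene, Miocene — 3 in all.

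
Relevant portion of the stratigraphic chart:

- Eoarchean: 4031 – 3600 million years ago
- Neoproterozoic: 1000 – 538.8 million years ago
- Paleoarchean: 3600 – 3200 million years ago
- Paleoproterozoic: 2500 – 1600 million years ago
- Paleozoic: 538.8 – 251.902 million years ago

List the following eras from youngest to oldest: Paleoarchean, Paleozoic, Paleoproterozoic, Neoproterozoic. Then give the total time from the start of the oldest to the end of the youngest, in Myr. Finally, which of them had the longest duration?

From the excerpt: Paleoarchean 3600–3200; Paleozoic 538.8–251.902; Paleoproterozoic 2500–1600; Neoproterozoic 1000–538.8 (Ma).
Larger Ma is earlier, so the oldest is Paleoarchean and the youngest is Paleozoic; youngest to oldest: Paleozoic, Neoproterozoic, Paleoproterozoic, Paleoarchean.
Oldest start 3600 minus youngest end 251.902 gives 3348.098 Myr overall.
Individual lengths (start − end): Paleoarchean 400; Paleoproterozoic 900; Paleozoic 286.898; Neoproterozoic 461.2. The largest is Paleoproterozoic at 900 Myr.

Paleozoic, Neoproterozoic, Paleoproterozoic, Paleoarchean; total span 3348.098 Myr; longest is Paleoproterozoic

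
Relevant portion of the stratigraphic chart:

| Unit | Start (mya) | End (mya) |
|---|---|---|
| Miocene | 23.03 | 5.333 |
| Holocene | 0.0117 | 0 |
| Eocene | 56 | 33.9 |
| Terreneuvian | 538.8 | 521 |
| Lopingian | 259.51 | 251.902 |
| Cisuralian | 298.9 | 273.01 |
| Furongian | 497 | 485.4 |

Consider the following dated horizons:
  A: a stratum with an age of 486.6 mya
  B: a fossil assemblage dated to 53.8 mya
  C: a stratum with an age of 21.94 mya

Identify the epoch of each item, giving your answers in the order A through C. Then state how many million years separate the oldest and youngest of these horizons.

A — Furongian; B — Eocene; C — Miocene; span 464.66 million years

Match each age against the start–end ranges in the excerpt: A = 486.6 Ma → Furongian (497–485.4); B = 53.8 Ma → Eocene (56–33.9); C = 21.94 Ma → Miocene (23.03–5.333).
The largest age is 486.6 Ma and the smallest is 21.94 Ma; their difference is 464.66 Myr.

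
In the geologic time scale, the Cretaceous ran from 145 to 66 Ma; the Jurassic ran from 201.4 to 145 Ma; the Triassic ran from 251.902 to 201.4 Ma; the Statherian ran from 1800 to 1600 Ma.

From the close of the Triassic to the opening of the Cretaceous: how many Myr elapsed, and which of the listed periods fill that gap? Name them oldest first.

End of Triassic = 201.4 Ma; start of Cretaceous = 145 Ma.
Gap = 201.4 − 145 = 56.4 Myr.
Periods wholly inside 201.4–145 Ma: Jurassic (201.4–145).

56.4 million years; Jurassic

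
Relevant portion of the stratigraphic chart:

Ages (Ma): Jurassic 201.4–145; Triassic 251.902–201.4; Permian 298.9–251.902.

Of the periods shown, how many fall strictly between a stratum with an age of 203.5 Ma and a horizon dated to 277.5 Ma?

The older date is 277.5 Ma and the younger is 203.5 Ma.
No period both begins after 277.5 Ma and ends before 203.5 Ma, so the count is 0.

0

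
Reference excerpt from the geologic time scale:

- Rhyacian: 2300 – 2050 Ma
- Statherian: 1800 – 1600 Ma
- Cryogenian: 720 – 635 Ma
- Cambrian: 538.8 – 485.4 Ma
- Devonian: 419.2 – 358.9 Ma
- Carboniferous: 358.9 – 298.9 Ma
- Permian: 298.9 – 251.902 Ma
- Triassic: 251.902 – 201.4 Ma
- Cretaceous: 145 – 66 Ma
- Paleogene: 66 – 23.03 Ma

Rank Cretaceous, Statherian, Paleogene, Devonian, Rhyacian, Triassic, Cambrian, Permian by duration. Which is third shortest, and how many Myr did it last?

Triassic, 50.502 million years

Durations: Cretaceous 79; Statherian 200; Paleogene 42.97; Devonian 60.3; Rhyacian 250; Triassic 50.502; Cambrian 53.4; Permian 46.998 Myr.
Sorted shortest-first: Paleogene (42.97), Permian (46.998), Triassic (50.502), Cambrian (53.4), Devonian (60.3), Cretaceous (79), Statherian (200), Rhyacian (250).
The third shortest is Triassic at 50.502 Myr.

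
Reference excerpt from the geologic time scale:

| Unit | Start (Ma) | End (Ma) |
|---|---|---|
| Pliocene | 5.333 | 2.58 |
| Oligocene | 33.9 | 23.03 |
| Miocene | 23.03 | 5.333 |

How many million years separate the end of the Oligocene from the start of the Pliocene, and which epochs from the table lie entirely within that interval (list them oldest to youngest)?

17.697 million years; Miocene

The Oligocene closes at 23.03 Ma and the Pliocene opens at 5.333 Ma, so the interval is 23.03 − 5.333 = 17.697 Myr.
An epoch fits inside if it starts at or after 23.03 Ma and ends at or before 5.333 Ma; oldest first that gives Miocene.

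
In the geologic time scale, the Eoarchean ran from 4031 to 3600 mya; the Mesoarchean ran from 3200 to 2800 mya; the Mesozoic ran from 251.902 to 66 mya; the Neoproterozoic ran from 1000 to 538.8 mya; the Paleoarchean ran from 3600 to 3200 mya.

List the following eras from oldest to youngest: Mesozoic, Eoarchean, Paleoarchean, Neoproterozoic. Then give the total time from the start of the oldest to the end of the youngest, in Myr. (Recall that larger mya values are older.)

From the excerpt: Mesozoic 251.902–66; Eoarchean 4031–3600; Paleoarchean 3600–3200; Neoproterozoic 1000–538.8 (Ma).
Larger Ma is earlier, so the oldest is Eoarchean and the youngest is Mesozoic; oldest to youngest: Eoarchean, Paleoarchean, Neoproterozoic, Mesozoic.
Oldest start 4031 minus youngest end 66 gives 3965 Myr overall.

Eoarchean → Paleoarchean → Neoproterozoic → Mesozoic; total span 3965 Myr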